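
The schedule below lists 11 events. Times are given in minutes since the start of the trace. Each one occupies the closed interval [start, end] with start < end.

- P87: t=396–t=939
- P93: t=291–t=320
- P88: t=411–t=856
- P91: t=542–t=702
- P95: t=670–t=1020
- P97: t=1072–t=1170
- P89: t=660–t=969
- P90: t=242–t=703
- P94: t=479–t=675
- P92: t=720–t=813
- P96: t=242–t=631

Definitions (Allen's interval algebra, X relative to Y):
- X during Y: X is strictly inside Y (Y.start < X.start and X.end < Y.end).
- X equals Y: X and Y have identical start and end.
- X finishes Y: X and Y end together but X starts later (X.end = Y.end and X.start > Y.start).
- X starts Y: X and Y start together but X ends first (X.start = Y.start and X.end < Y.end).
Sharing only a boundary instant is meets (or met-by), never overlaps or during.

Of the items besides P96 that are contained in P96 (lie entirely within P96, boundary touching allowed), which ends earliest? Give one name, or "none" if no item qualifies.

Target P96 = [t=242, t=631].
P87 [t=396, t=939] → overlapped-by → excluded.
P88 [t=411, t=856] → overlapped-by → excluded.
P89 [t=660, t=969] → after → excluded.
P90 [t=242, t=703] → started-by → excluded.
P91 [t=542, t=702] → overlapped-by → excluded.
P92 [t=720, t=813] → after → excluded.
P93 [t=291, t=320] → during → candidate.
P94 [t=479, t=675] → overlapped-by → excluded.
P95 [t=670, t=1020] → after → excluded.
P97 [t=1072, t=1170] → after → excluded.
Among candidates, earliest end is t=320 → P93.

P93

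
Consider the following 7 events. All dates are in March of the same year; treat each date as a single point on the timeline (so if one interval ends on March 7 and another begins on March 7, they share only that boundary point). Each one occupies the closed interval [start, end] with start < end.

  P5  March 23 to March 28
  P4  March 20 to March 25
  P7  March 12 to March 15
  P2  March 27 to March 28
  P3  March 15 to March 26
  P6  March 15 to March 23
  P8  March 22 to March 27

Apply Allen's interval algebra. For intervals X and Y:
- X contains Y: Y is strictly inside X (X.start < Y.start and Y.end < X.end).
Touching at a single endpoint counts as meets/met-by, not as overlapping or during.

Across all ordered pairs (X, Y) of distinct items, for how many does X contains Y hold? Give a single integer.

Checking all 42 ordered pairs for relation 'contains'; matching pairs in alphabetical order:
(P3, P4): P3 contains P4 ✓
Count: 1.

1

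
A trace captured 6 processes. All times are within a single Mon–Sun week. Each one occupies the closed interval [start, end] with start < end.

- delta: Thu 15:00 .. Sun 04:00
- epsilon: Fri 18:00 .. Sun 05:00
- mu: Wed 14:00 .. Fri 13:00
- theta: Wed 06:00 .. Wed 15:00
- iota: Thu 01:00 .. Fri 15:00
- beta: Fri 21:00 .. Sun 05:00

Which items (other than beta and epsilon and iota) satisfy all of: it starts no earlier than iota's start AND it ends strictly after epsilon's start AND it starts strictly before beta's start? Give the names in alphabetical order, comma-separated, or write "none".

Conditions: its start is no earlier than iota's start (X.start >= Thu 01:00) AND its end is strictly after epsilon's start (X.end > Fri 18:00) AND its start is strictly before beta's start (X.start < Fri 21:00).
delta: start Thu 15:00 >= Thu 01:00? ✓; end Sun 04:00 > Fri 18:00? ✓; start Thu 15:00 < Fri 21:00? ✓ → yes.
mu: start Wed 14:00 >= Thu 01:00? ✗; end Fri 13:00 > Fri 18:00? ✗; start Wed 14:00 < Fri 21:00? ✓ → no.
theta: start Wed 06:00 >= Thu 01:00? ✗; end Wed 15:00 > Fri 18:00? ✗; start Wed 06:00 < Fri 21:00? ✓ → no.
Result: delta.

delta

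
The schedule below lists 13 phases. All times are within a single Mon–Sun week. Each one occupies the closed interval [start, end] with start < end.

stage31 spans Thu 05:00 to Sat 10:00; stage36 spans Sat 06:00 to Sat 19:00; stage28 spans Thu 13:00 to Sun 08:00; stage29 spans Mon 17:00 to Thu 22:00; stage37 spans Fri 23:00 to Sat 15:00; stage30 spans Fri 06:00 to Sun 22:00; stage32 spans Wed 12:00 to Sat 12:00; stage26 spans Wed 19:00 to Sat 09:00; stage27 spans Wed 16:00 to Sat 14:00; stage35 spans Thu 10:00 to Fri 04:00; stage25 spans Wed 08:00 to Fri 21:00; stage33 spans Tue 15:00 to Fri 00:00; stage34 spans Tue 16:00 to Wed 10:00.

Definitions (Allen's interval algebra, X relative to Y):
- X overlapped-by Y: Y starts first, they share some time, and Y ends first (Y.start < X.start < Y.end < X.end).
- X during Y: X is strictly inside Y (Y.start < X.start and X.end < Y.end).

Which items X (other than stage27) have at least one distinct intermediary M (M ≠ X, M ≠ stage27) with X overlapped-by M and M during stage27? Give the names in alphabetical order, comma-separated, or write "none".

Target stage27 = [Wed 16:00, Sat 14:00].
Intermediaries M with M during stage27: stage26, stage31, stage35.
Via stage26 — items with X overlapped-by stage26: stage28, stage30, stage31, stage36, stage37.
Via stage31 — items with X overlapped-by stage31: stage28, stage30, stage36, stage37.
Via stage35 — items with X overlapped-by stage35: stage28.
Union: stage28, stage30, stage31, stage36, stage37.

stage28, stage30, stage31, stage36, stage37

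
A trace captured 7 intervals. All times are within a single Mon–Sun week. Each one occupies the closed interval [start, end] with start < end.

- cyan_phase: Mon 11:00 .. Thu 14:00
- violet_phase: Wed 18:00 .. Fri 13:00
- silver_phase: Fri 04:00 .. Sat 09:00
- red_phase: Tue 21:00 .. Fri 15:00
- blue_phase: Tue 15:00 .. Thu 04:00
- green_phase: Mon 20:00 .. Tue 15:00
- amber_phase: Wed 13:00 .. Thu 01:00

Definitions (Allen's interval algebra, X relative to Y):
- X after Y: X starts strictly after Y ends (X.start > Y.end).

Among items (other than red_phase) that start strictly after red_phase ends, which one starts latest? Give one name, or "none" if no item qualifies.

Target red_phase = [Tue 21:00, Fri 15:00].
amber_phase [Wed 13:00, Thu 01:00] → during → excluded.
blue_phase [Tue 15:00, Thu 04:00] → overlaps → excluded.
cyan_phase [Mon 11:00, Thu 14:00] → overlaps → excluded.
green_phase [Mon 20:00, Tue 15:00] → before → excluded.
silver_phase [Fri 04:00, Sat 09:00] → overlapped-by → excluded.
violet_phase [Wed 18:00, Fri 13:00] → during → excluded.
No candidates → none.

none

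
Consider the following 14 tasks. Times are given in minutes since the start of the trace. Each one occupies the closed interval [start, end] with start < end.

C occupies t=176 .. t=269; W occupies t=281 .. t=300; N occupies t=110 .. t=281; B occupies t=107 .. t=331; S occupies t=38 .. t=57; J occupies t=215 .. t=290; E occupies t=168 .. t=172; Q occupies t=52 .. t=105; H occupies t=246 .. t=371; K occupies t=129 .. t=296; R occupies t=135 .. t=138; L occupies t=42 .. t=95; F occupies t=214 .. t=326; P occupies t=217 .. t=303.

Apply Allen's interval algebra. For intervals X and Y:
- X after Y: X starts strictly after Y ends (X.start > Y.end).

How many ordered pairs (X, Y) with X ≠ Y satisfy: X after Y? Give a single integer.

47

Checking all 182 ordered pairs for relation 'after'; matching pairs in alphabetical order:
(B, L): B after L ✓
(B, Q): B after Q ✓
(B, S): B after S ✓
(C, E): C after E ✓
(C, L): C after L ✓
(C, Q): C after Q ✓
(C, R): C after R ✓
(C, S): C after S ✓
(E, L): E after L ✓
(E, Q): E after Q ✓
(E, R): E after R ✓
(E, S): E after S ✓
(F, E): F after E ✓
(F, L): F after L ✓
(F, Q): F after Q ✓
(F, R): F after R ✓
(F, S): F after S ✓
(H, E): H after E ✓
(H, L): H after L ✓
(H, Q): H after Q ✓
(H, R): H after R ✓
(H, S): H after S ✓
(J, E): J after E ✓
(J, L): J after L ✓
... plus 23 further pairs not listed.
Count: 47.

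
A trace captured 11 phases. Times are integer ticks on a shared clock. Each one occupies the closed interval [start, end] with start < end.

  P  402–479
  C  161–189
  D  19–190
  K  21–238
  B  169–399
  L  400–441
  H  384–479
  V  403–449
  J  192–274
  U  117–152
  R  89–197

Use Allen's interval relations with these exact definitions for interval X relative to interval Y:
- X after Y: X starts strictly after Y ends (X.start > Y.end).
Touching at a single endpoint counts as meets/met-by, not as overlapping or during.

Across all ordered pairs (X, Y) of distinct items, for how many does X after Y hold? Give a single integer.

32

Checking all 110 ordered pairs for relation 'after'; matching pairs in alphabetical order:
(B, U): B after U ✓
(C, U): C after U ✓
(H, C): H after C ✓
(H, D): H after D ✓
(H, J): H after J ✓
(H, K): H after K ✓
(H, R): H after R ✓
(H, U): H after U ✓
(J, C): J after C ✓
(J, D): J after D ✓
(J, U): J after U ✓
(L, B): L after B ✓
(L, C): L after C ✓
(L, D): L after D ✓
(L, J): L after J ✓
(L, K): L after K ✓
(L, R): L after R ✓
(L, U): L after U ✓
(P, B): P after B ✓
(P, C): P after C ✓
(P, D): P after D ✓
(P, J): P after J ✓
(P, K): P after K ✓
(P, R): P after R ✓
... plus 8 further pairs not listed.
Count: 32.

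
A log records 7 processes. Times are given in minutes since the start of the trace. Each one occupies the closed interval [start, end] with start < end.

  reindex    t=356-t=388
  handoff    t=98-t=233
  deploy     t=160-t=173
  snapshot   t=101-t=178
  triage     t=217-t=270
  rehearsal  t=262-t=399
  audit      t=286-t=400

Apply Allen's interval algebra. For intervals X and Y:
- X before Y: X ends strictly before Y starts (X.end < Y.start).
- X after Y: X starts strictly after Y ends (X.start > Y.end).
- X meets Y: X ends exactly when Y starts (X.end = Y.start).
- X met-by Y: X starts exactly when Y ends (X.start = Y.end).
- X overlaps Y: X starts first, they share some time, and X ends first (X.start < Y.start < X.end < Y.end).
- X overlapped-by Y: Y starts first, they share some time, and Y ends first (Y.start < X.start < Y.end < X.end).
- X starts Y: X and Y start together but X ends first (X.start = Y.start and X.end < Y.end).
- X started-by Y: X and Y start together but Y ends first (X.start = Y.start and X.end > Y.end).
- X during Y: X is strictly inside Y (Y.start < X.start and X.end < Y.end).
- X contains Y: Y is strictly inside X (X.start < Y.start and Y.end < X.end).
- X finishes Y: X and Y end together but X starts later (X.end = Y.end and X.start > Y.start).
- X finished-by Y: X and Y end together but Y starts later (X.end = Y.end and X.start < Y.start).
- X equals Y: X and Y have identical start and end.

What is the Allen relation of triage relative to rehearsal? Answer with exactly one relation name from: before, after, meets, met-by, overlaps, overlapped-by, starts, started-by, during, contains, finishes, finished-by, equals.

triage = [t=217, t=270]; rehearsal = [t=262, t=399].
Compare endpoints: triage.start < rehearsal.start, triage.start < rehearsal.end, triage.end > rehearsal.start, triage.end < rehearsal.end.
That pattern is 'overlaps'.

overlaps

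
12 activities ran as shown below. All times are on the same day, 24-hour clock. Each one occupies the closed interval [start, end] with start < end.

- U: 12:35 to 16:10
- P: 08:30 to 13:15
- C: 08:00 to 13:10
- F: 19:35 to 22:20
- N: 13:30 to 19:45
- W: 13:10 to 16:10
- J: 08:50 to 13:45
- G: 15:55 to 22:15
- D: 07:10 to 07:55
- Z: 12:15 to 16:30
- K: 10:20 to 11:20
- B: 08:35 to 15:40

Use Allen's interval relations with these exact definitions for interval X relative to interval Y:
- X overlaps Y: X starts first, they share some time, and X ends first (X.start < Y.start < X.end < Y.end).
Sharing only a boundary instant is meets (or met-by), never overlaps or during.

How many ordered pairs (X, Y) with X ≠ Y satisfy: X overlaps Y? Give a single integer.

27

Checking all 132 ordered pairs for relation 'overlaps'; matching pairs in alphabetical order:
(B, N): B overlaps N ✓
(B, U): B overlaps U ✓
(B, W): B overlaps W ✓
(B, Z): B overlaps Z ✓
(C, B): C overlaps B ✓
(C, J): C overlaps J ✓
(C, P): C overlaps P ✓
(C, U): C overlaps U ✓
(C, Z): C overlaps Z ✓
(G, F): G overlaps F ✓
(J, N): J overlaps N ✓
(J, U): J overlaps U ✓
(J, W): J overlaps W ✓
(J, Z): J overlaps Z ✓
(N, F): N overlaps F ✓
(N, G): N overlaps G ✓
(P, B): P overlaps B ✓
(P, J): P overlaps J ✓
(P, U): P overlaps U ✓
(P, W): P overlaps W ✓
(P, Z): P overlaps Z ✓
(U, G): U overlaps G ✓
(U, N): U overlaps N ✓
(W, G): W overlaps G ✓
... plus 3 further pairs not listed.
Count: 27.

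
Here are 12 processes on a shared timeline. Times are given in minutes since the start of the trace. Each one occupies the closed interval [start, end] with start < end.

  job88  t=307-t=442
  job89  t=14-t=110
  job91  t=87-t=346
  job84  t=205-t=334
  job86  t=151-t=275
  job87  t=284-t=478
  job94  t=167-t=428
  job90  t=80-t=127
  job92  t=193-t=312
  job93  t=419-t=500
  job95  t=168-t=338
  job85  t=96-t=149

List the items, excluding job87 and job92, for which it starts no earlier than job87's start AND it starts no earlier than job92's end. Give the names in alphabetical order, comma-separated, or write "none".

Conditions: its start is no earlier than job87's start (X.start >= t=284) AND its start is no earlier than job92's end (X.start >= t=312).
job84: start t=205 >= t=284? ✗; start t=205 >= t=312? ✗ → no.
job85: start t=96 >= t=284? ✗; start t=96 >= t=312? ✗ → no.
job86: start t=151 >= t=284? ✗; start t=151 >= t=312? ✗ → no.
job88: start t=307 >= t=284? ✓; start t=307 >= t=312? ✗ → no.
job89: start t=14 >= t=284? ✗; start t=14 >= t=312? ✗ → no.
job90: start t=80 >= t=284? ✗; start t=80 >= t=312? ✗ → no.
job91: start t=87 >= t=284? ✗; start t=87 >= t=312? ✗ → no.
job93: start t=419 >= t=284? ✓; start t=419 >= t=312? ✓ → yes.
job94: start t=167 >= t=284? ✗; start t=167 >= t=312? ✗ → no.
job95: start t=168 >= t=284? ✗; start t=168 >= t=312? ✗ → no.
Result: job93.

job93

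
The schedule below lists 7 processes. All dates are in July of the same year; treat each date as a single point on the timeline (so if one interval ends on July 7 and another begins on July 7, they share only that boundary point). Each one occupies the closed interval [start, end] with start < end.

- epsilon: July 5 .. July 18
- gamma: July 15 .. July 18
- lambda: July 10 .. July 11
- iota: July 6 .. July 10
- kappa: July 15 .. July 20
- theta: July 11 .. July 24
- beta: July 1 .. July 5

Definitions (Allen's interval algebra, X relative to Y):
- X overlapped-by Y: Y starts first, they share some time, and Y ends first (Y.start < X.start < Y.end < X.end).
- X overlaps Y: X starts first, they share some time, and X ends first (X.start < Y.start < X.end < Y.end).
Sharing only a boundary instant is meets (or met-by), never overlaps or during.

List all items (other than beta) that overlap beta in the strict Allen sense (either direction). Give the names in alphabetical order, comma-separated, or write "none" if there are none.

Target beta = [July 1, July 5].
epsilon [July 5, July 18] → met-by → no.
gamma [July 15, July 18] → after → no.
iota [July 6, July 10] → after → no.
kappa [July 15, July 20] → after → no.
lambda [July 10, July 11] → after → no.
theta [July 11, July 24] → after → no.
Result: none.

none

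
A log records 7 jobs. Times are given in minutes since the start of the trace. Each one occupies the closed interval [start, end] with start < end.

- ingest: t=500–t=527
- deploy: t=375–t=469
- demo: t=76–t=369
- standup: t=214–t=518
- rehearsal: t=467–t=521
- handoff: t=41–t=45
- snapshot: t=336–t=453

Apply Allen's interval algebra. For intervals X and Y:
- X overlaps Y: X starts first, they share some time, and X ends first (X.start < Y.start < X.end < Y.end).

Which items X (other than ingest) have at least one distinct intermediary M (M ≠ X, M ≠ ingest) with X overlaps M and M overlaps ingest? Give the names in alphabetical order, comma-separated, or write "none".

Target ingest = [t=500, t=527].
Intermediaries M with M overlaps ingest: rehearsal, standup.
Via rehearsal — items with X overlaps rehearsal: deploy, standup.
Via standup — items with X overlaps standup: demo.
Union: demo, deploy, standup.

demo, deploy, standup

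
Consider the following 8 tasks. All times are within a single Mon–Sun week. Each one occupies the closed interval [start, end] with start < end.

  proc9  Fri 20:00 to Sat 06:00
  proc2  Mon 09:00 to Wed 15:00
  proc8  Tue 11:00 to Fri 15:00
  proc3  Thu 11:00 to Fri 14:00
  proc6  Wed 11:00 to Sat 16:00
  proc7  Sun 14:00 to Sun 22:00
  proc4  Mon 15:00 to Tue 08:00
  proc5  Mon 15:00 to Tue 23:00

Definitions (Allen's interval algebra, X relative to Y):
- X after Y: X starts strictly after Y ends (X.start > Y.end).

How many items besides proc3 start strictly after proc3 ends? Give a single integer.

2

Target proc3 = [Thu 11:00, Fri 14:00].
proc2 [Mon 09:00, Wed 15:00] → before → no.
proc4 [Mon 15:00, Tue 08:00] → before → no.
proc5 [Mon 15:00, Tue 23:00] → before → no.
proc6 [Wed 11:00, Sat 16:00] → contains → no.
proc7 [Sun 14:00, Sun 22:00] → after → counts.
proc8 [Tue 11:00, Fri 15:00] → contains → no.
proc9 [Fri 20:00, Sat 06:00] → after → counts.
Total: 2.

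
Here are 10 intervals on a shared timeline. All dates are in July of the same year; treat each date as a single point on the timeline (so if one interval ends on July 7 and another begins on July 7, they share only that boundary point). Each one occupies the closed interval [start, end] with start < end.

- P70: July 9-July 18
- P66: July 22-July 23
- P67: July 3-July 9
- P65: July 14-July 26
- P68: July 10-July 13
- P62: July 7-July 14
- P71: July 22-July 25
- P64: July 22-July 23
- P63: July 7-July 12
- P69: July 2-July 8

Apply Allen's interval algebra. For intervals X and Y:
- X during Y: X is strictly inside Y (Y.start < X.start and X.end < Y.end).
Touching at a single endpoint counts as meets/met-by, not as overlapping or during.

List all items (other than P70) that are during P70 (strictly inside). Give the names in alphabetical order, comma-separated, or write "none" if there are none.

P68

Target P70 = [July 9, July 18].
P62 [July 7, July 14] → overlaps → no.
P63 [July 7, July 12] → overlaps → no.
P64 [July 22, July 23] → after → no.
P65 [July 14, July 26] → overlapped-by → no.
P66 [July 22, July 23] → after → no.
P67 [July 3, July 9] → meets → no.
P68 [July 10, July 13] → during → yes.
P69 [July 2, July 8] → before → no.
P71 [July 22, July 25] → after → no.
Result: P68.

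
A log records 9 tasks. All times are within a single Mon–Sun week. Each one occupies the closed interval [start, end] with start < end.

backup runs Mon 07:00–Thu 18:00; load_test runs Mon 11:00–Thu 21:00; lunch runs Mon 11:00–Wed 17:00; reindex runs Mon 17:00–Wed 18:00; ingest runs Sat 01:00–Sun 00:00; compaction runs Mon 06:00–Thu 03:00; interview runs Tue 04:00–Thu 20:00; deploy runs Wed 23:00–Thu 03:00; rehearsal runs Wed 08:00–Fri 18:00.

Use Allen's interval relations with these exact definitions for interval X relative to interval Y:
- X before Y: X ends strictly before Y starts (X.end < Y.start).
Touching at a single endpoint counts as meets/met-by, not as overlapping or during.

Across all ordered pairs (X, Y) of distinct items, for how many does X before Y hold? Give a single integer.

10

Checking all 72 ordered pairs for relation 'before'; matching pairs in alphabetical order:
(backup, ingest): backup before ingest ✓
(compaction, ingest): compaction before ingest ✓
(deploy, ingest): deploy before ingest ✓
(interview, ingest): interview before ingest ✓
(load_test, ingest): load_test before ingest ✓
(lunch, deploy): lunch before deploy ✓
(lunch, ingest): lunch before ingest ✓
(rehearsal, ingest): rehearsal before ingest ✓
(reindex, deploy): reindex before deploy ✓
(reindex, ingest): reindex before ingest ✓
Count: 10.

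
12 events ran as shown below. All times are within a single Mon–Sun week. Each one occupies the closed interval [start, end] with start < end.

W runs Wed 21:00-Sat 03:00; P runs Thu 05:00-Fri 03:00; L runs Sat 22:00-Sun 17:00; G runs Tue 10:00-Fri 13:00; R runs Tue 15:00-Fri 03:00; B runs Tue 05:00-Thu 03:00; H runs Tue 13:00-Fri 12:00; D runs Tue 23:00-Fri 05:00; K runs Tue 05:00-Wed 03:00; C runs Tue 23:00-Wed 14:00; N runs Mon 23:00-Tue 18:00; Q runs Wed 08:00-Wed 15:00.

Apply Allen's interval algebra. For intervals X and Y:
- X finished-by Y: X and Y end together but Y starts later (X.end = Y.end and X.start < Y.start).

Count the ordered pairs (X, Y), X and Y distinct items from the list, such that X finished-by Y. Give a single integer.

Checking all 132 ordered pairs for relation 'finished-by'; matching pairs in alphabetical order:
(R, P): R finished-by P ✓
Count: 1.

1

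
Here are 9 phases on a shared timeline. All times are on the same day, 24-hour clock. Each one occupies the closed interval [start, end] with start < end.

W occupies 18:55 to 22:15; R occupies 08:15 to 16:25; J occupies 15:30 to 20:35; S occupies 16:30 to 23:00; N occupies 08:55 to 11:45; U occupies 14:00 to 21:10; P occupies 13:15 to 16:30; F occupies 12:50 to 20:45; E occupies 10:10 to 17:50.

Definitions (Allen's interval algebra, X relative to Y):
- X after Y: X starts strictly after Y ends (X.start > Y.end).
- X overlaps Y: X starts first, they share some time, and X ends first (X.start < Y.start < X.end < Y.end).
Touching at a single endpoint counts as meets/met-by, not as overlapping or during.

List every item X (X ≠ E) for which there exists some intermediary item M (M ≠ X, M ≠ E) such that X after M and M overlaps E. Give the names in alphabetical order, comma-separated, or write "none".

F, J, P, S, U, W

Target E = [10:10, 17:50].
Intermediaries M with M overlaps E: N, R.
Via N — items with X after N: F, J, P, S, U, W.
Via R — items with X after R: S, W.
Union: F, J, P, S, U, W.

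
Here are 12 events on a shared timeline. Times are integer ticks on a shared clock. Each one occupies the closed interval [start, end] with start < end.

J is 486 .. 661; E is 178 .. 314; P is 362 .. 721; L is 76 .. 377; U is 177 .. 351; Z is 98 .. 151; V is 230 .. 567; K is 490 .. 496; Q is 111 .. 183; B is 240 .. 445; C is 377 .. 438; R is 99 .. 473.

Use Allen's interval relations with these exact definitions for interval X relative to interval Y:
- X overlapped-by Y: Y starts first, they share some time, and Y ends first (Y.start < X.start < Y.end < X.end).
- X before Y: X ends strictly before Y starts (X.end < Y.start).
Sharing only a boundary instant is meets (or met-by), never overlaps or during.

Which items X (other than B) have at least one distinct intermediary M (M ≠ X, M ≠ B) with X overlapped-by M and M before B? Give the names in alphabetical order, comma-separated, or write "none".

E, Q, R, U

Target B = [240, 445].
Intermediaries M with M before B: Q, Z.
Via Q — items with X overlapped-by Q: E, U.
Via Z — items with X overlapped-by Z: Q, R.
Union: E, Q, R, U.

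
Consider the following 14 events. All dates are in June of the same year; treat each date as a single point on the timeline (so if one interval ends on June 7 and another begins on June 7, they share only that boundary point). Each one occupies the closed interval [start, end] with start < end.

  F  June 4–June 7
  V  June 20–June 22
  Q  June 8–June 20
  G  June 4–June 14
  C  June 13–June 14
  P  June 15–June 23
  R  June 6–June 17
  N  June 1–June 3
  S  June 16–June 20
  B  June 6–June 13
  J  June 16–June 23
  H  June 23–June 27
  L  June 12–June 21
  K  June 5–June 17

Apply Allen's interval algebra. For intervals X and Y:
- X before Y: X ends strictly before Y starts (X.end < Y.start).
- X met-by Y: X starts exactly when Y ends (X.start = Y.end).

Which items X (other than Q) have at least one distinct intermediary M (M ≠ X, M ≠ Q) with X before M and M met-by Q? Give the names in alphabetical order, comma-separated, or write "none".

Target Q = [June 8, June 20].
Intermediaries M with M met-by Q: V.
Via V — items with X before V: B, C, F, G, K, N, R.
Union: B, C, F, G, K, N, R.

B, C, F, G, K, N, R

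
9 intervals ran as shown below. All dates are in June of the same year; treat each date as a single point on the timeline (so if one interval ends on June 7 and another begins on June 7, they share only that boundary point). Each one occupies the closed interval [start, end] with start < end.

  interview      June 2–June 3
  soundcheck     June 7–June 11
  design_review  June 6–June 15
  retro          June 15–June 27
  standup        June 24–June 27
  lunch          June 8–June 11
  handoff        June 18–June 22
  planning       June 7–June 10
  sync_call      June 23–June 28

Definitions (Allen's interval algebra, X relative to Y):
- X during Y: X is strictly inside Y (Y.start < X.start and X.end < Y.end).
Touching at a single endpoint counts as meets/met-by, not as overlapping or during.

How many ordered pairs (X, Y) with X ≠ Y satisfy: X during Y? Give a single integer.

Checking all 72 ordered pairs for relation 'during'; matching pairs in alphabetical order:
(handoff, retro): handoff during retro ✓
(lunch, design_review): lunch during design_review ✓
(planning, design_review): planning during design_review ✓
(soundcheck, design_review): soundcheck during design_review ✓
(standup, sync_call): standup during sync_call ✓
Count: 5.

5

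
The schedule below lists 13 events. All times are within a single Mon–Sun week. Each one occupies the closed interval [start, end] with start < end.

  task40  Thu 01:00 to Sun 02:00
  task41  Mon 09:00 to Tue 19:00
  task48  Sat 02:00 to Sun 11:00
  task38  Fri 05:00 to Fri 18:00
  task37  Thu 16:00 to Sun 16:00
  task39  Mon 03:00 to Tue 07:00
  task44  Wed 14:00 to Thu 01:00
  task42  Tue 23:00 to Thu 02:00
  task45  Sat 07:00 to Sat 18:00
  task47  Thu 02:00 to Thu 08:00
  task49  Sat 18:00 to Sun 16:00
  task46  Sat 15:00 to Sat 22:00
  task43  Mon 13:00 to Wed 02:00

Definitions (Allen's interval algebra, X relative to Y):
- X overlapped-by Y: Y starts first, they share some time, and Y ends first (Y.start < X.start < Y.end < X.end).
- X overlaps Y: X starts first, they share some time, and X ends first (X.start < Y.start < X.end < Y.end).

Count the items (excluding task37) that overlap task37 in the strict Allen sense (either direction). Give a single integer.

Target task37 = [Thu 16:00, Sun 16:00].
task38 [Fri 05:00, Fri 18:00] → during → no.
task39 [Mon 03:00, Tue 07:00] → before → no.
task40 [Thu 01:00, Sun 02:00] → overlaps → counts.
task41 [Mon 09:00, Tue 19:00] → before → no.
task42 [Tue 23:00, Thu 02:00] → before → no.
task43 [Mon 13:00, Wed 02:00] → before → no.
task44 [Wed 14:00, Thu 01:00] → before → no.
task45 [Sat 07:00, Sat 18:00] → during → no.
task46 [Sat 15:00, Sat 22:00] → during → no.
task47 [Thu 02:00, Thu 08:00] → before → no.
task48 [Sat 02:00, Sun 11:00] → during → no.
task49 [Sat 18:00, Sun 16:00] → finishes → no.
Total: 1.

1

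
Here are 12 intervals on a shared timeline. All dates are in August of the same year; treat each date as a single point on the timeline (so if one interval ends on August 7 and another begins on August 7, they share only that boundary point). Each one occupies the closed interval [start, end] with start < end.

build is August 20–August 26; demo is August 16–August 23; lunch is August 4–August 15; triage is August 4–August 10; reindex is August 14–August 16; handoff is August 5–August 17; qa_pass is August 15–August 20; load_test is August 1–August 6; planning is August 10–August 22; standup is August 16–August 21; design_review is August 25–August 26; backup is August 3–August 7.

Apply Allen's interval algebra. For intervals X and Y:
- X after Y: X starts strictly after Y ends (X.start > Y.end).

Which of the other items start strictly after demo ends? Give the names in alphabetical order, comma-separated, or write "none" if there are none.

design_review

Target demo = [August 16, August 23].
backup [August 3, August 7] → before → no.
build [August 20, August 26] → overlapped-by → no.
design_review [August 25, August 26] → after → yes.
handoff [August 5, August 17] → overlaps → no.
load_test [August 1, August 6] → before → no.
lunch [August 4, August 15] → before → no.
planning [August 10, August 22] → overlaps → no.
qa_pass [August 15, August 20] → overlaps → no.
reindex [August 14, August 16] → meets → no.
standup [August 16, August 21] → starts → no.
triage [August 4, August 10] → before → no.
Result: design_review.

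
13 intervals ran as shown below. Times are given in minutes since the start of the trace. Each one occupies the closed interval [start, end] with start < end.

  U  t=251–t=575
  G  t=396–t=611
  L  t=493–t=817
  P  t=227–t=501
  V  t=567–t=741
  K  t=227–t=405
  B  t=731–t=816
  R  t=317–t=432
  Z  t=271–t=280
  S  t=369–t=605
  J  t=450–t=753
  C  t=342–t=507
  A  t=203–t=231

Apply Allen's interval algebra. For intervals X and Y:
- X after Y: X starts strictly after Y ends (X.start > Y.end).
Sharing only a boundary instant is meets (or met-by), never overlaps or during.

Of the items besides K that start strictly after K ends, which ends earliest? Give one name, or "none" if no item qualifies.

V

Target K = [t=227, t=405].
A [t=203, t=231] → overlaps → excluded.
B [t=731, t=816] → after → candidate.
C [t=342, t=507] → overlapped-by → excluded.
G [t=396, t=611] → overlapped-by → excluded.
J [t=450, t=753] → after → candidate.
L [t=493, t=817] → after → candidate.
P [t=227, t=501] → started-by → excluded.
R [t=317, t=432] → overlapped-by → excluded.
S [t=369, t=605] → overlapped-by → excluded.
U [t=251, t=575] → overlapped-by → excluded.
V [t=567, t=741] → after → candidate.
Z [t=271, t=280] → during → excluded.
Among candidates, earliest end is t=741 → V.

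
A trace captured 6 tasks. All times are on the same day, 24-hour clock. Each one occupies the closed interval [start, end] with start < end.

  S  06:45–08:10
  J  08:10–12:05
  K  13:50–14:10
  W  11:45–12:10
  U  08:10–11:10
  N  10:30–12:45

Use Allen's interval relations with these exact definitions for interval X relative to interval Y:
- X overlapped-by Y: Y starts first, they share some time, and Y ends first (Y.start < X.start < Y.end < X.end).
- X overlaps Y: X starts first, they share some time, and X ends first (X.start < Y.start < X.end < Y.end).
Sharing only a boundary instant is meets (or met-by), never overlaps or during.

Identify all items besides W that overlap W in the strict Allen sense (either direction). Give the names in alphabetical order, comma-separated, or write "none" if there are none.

Target W = [11:45, 12:10].
J [08:10, 12:05] → overlaps → yes.
K [13:50, 14:10] → after → no.
N [10:30, 12:45] → contains → no.
S [06:45, 08:10] → before → no.
U [08:10, 11:10] → before → no.
Result: J.

J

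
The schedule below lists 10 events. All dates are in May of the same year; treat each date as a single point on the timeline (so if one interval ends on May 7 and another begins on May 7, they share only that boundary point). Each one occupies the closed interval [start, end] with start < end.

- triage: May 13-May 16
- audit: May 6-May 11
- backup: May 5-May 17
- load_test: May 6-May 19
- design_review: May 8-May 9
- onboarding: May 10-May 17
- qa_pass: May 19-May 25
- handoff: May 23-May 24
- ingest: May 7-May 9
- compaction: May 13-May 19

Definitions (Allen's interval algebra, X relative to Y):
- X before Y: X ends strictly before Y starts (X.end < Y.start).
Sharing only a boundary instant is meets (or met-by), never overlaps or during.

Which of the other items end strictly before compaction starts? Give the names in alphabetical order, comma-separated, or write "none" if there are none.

Target compaction = [May 13, May 19].
audit [May 6, May 11] → before → yes.
backup [May 5, May 17] → overlaps → no.
design_review [May 8, May 9] → before → yes.
handoff [May 23, May 24] → after → no.
ingest [May 7, May 9] → before → yes.
load_test [May 6, May 19] → finished-by → no.
onboarding [May 10, May 17] → overlaps → no.
qa_pass [May 19, May 25] → met-by → no.
triage [May 13, May 16] → starts → no.
Result: audit, design_review, ingest.

audit, design_review, ingest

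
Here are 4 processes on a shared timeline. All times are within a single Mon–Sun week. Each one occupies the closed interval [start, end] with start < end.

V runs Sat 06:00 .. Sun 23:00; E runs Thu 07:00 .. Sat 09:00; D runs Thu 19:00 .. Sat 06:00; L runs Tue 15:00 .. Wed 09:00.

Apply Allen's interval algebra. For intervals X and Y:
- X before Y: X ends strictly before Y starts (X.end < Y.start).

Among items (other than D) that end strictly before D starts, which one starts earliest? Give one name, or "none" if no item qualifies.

Target D = [Thu 19:00, Sat 06:00].
E [Thu 07:00, Sat 09:00] → contains → excluded.
L [Tue 15:00, Wed 09:00] → before → candidate.
V [Sat 06:00, Sun 23:00] → met-by → excluded.
Among candidates, earliest start is Tue 15:00 → L.

L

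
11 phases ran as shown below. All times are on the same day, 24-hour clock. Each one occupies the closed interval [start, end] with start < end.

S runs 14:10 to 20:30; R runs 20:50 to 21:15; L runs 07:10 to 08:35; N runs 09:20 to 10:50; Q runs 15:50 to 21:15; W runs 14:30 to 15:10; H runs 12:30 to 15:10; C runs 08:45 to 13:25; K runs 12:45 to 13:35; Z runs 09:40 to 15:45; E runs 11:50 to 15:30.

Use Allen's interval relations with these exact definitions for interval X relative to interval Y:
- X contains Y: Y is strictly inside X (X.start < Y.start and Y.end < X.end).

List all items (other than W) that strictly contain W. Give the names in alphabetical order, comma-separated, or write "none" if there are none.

Target W = [14:30, 15:10].
C [08:45, 13:25] → before → no.
E [11:50, 15:30] → contains → yes.
H [12:30, 15:10] → finished-by → no.
K [12:45, 13:35] → before → no.
L [07:10, 08:35] → before → no.
N [09:20, 10:50] → before → no.
Q [15:50, 21:15] → after → no.
R [20:50, 21:15] → after → no.
S [14:10, 20:30] → contains → yes.
Z [09:40, 15:45] → contains → yes.
Result: E, S, Z.

E, S, Z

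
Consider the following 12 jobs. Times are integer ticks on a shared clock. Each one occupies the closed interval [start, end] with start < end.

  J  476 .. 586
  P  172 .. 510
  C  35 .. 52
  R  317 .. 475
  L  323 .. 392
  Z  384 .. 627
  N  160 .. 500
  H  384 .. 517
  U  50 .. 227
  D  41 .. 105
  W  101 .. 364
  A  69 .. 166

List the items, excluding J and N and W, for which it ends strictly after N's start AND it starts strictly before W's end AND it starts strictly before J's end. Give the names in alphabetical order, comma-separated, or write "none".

Conditions: its end is strictly after N's start (X.end > 160) AND its start is strictly before W's end (X.start < 364) AND its start is strictly before J's end (X.start < 586).
A: end 166 > 160? ✓; start 69 < 364? ✓; start 69 < 586? ✓ → yes.
C: end 52 > 160? ✗; start 35 < 364? ✓; start 35 < 586? ✓ → no.
D: end 105 > 160? ✗; start 41 < 364? ✓; start 41 < 586? ✓ → no.
H: end 517 > 160? ✓; start 384 < 364? ✗; start 384 < 586? ✓ → no.
L: end 392 > 160? ✓; start 323 < 364? ✓; start 323 < 586? ✓ → yes.
P: end 510 > 160? ✓; start 172 < 364? ✓; start 172 < 586? ✓ → yes.
R: end 475 > 160? ✓; start 317 < 364? ✓; start 317 < 586? ✓ → yes.
U: end 227 > 160? ✓; start 50 < 364? ✓; start 50 < 586? ✓ → yes.
Z: end 627 > 160? ✓; start 384 < 364? ✗; start 384 < 586? ✓ → no.
Result: A, L, P, R, U.

A, L, P, R, U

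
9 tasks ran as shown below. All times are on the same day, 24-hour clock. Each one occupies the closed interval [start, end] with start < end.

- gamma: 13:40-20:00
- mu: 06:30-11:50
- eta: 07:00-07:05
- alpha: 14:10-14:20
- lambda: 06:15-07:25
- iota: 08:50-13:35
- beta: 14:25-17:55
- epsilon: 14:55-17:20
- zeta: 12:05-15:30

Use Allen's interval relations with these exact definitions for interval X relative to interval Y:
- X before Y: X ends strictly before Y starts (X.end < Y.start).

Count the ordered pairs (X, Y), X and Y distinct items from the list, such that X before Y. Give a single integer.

Checking all 72 ordered pairs for relation 'before'; matching pairs in alphabetical order:
(alpha, beta): alpha before beta ✓
(alpha, epsilon): alpha before epsilon ✓
(eta, alpha): eta before alpha ✓
(eta, beta): eta before beta ✓
(eta, epsilon): eta before epsilon ✓
(eta, gamma): eta before gamma ✓
(eta, iota): eta before iota ✓
(eta, zeta): eta before zeta ✓
(iota, alpha): iota before alpha ✓
(iota, beta): iota before beta ✓
(iota, epsilon): iota before epsilon ✓
(iota, gamma): iota before gamma ✓
(lambda, alpha): lambda before alpha ✓
(lambda, beta): lambda before beta ✓
(lambda, epsilon): lambda before epsilon ✓
(lambda, gamma): lambda before gamma ✓
(lambda, iota): lambda before iota ✓
(lambda, zeta): lambda before zeta ✓
(mu, alpha): mu before alpha ✓
(mu, beta): mu before beta ✓
(mu, epsilon): mu before epsilon ✓
(mu, gamma): mu before gamma ✓
(mu, zeta): mu before zeta ✓
Count: 23.

23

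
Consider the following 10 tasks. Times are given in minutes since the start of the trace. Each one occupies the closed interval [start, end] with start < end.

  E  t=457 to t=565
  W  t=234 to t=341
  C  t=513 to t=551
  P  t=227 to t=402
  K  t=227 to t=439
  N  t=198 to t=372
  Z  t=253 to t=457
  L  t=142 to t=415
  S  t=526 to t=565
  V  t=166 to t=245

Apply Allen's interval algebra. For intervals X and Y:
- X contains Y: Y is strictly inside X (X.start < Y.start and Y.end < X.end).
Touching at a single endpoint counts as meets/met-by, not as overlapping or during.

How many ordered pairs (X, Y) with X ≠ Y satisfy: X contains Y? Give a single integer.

Checking all 90 ordered pairs for relation 'contains'; matching pairs in alphabetical order:
(E, C): E contains C ✓
(K, W): K contains W ✓
(L, N): L contains N ✓
(L, P): L contains P ✓
(L, V): L contains V ✓
(L, W): L contains W ✓
(N, W): N contains W ✓
(P, W): P contains W ✓
Count: 8.

8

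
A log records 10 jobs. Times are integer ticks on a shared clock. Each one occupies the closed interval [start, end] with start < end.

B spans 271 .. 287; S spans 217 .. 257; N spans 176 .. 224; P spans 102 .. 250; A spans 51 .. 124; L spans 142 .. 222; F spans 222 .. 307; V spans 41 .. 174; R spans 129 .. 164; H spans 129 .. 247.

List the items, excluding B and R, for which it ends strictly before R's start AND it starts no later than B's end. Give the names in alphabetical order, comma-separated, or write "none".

Conditions: its end is strictly before R's start (X.end < 129) AND its start is no later than B's end (X.start <= 287).
A: end 124 < 129? ✓; start 51 <= 287? ✓ → yes.
F: end 307 < 129? ✗; start 222 <= 287? ✓ → no.
H: end 247 < 129? ✗; start 129 <= 287? ✓ → no.
L: end 222 < 129? ✗; start 142 <= 287? ✓ → no.
N: end 224 < 129? ✗; start 176 <= 287? ✓ → no.
P: end 250 < 129? ✗; start 102 <= 287? ✓ → no.
S: end 257 < 129? ✗; start 217 <= 287? ✓ → no.
V: end 174 < 129? ✗; start 41 <= 287? ✓ → no.
Result: A.

A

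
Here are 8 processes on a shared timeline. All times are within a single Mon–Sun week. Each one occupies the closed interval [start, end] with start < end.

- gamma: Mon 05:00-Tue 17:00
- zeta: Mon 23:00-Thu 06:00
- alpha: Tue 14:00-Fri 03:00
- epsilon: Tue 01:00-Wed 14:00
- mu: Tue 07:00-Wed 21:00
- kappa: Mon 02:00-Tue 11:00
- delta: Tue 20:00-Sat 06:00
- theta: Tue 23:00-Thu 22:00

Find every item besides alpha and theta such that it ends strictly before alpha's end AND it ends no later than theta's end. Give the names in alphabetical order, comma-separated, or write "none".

Conditions: its end is strictly before alpha's end (X.end < Fri 03:00) AND its end is no later than theta's end (X.end <= Thu 22:00).
delta: end Sat 06:00 < Fri 03:00? ✗; end Sat 06:00 <= Thu 22:00? ✗ → no.
epsilon: end Wed 14:00 < Fri 03:00? ✓; end Wed 14:00 <= Thu 22:00? ✓ → yes.
gamma: end Tue 17:00 < Fri 03:00? ✓; end Tue 17:00 <= Thu 22:00? ✓ → yes.
kappa: end Tue 11:00 < Fri 03:00? ✓; end Tue 11:00 <= Thu 22:00? ✓ → yes.
mu: end Wed 21:00 < Fri 03:00? ✓; end Wed 21:00 <= Thu 22:00? ✓ → yes.
zeta: end Thu 06:00 < Fri 03:00? ✓; end Thu 06:00 <= Thu 22:00? ✓ → yes.
Result: epsilon, gamma, kappa, mu, zeta.

epsilon, gamma, kappa, mu, zeta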